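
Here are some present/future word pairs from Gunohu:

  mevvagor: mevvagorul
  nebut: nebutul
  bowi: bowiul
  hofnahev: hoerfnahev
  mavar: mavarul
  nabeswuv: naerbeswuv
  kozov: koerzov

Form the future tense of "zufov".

zuerfov

nabeswuv and nebut both have last vowel 'u' yet inflect differently (naerbeswuv, nebutul), so the last vowel is not what conditions the rule; the final letter is.
"zufov" ends in -v. The stems ending in -v (kozov → koerzov, nabeswuv → naerbeswuv, hofnahev → hoerfnahev) insert -er- after the first vowel.
The other pattern: stems ending in -i, -r or -t add -ul.
So zufov → zuerfov.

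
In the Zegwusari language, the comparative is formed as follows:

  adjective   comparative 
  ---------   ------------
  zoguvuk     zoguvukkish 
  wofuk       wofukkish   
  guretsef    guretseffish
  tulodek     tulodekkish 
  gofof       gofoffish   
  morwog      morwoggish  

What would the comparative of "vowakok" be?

Every pair shown (zoguvuk → zoguvukkish, wofuk → wofukkish, guretsef → guretseffish, …) follows the same rule: double the final consonant and add -ish.
So vowakok → vowakokkish.

vowakokkish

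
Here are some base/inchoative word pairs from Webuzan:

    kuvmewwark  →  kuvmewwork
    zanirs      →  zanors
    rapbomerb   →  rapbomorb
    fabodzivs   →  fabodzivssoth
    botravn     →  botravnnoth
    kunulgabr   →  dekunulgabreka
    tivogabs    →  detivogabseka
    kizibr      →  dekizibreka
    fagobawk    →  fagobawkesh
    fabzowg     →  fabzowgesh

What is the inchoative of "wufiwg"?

zanirs and fabodzivs both end in -s yet inflect differently (zanors, fabodzivssoth), so the final letter is not what conditions the rule; the second-to-last letter is.
"wufiwg" has second-to-last letter 'w'. The stems whose second-to-last letter is 'w' (fagobawk → fagobawkesh, fabzowg → fabzowgesh) add -esh.
The other patterns: stems whose second-to-last letter is 'r' change the last vowel to 'o'; stems whose second-to-last letter is 'v' double the final consonant and add -oth; stems whose second-to-last letter is 'b' add de- … -eka around the stem.
So wufiwg → wufiwgesh.

wufiwgesh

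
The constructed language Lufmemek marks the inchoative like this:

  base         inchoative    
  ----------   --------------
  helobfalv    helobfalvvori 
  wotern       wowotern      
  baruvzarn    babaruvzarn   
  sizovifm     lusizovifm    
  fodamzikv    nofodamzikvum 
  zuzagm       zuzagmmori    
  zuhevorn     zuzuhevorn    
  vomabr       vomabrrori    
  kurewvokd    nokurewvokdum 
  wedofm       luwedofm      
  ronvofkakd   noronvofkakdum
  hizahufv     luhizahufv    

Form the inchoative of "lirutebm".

lirutebmmori

fodamzikv and hizahufv both end in -v yet inflect differently (nofodamzikvum, luhizahufv), so the final letter is not what conditions the rule; the second-to-last letter is.
"lirutebm" has second-to-last letter 'b'. The one such stem in the data (vomabr → vomabrrori) doubles the final consonant and adds -ori (as do helobfalv, zuzagm), so the same rule applies.
The other patterns: stems whose second-to-last letter is 'k' add no- … -um around the stem; stems whose second-to-last letter is 'f' add the prefix lu-; stems whose second-to-last letter is 'r' repeat the first consonant+vowel as a prefix.
So lirutebm → lirutebmmori.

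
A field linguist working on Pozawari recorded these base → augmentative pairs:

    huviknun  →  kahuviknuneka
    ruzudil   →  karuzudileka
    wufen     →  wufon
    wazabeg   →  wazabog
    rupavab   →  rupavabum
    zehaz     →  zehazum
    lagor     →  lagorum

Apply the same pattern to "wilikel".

wilikol

huviknun and wufen both end in -n yet inflect differently (kahuviknuneka, wufon), so the final letter is not what conditions the rule; the last vowel is.
"wilikel" has last vowel 'e'. The stems whose last vowel is 'e' (wufen → wufon, wazabeg → wazabog) change the last vowel to 'o'.
The other patterns: stems whose last vowel is 'i' or 'u' add ka- … -eka around the stem; stems whose last vowel is 'a' or 'o' add -um.
So wilikel → wilikol.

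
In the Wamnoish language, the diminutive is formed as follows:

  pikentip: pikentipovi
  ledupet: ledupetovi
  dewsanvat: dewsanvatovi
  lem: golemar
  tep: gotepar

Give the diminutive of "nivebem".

nivebemovi

"nivebem" has 3 vowels. The stems with 3 vowels (pikentip → pikentipovi, ledupet → ledupetovi, dewsanvat → dewsanvatovi) add -ovi.
The other pattern: stems with 1 vowel add go- … -ar around the stem.
So nivebem → nivebemovi.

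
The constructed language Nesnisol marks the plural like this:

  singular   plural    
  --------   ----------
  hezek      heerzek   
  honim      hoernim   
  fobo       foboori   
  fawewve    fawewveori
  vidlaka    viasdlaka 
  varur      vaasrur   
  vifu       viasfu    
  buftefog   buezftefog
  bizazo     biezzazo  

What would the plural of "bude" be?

buezde

fobo and bizazo both end in -o yet inflect differently (foboori, biezzazo), so the final letter is not what conditions the rule; the first letter is.
"bude" begins with b-. The stems beginning with b- (buftefog → buezftefog, bizazo → biezzazo) insert -ez- after the first vowel.
The other patterns: stems beginning with h- insert -er- after the first vowel; stems beginning with f- add -ori; stems beginning with v- insert -as- after the first vowel.
So bude → buezde.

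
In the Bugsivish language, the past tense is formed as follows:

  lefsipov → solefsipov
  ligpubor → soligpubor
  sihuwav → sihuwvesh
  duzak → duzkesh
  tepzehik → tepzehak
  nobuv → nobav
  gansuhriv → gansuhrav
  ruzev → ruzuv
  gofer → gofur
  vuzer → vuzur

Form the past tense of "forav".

forvesh

"forav" has last vowel 'a'. The stems whose last vowel is 'a' (sihuwav → sihuwvesh, duzak → duzkesh) delete the last vowel and add -esh.
The other patterns: stems whose last vowel is 'o' add the prefix so-; stems whose last vowel is 'i' or 'u' change the last vowel to 'a'; stems whose last vowel is 'e' change the last vowel to 'u'.
So forav → forvesh.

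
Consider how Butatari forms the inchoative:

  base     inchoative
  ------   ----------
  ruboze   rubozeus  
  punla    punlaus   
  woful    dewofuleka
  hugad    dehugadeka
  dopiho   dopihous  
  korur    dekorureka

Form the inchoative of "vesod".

devesodeka

punla and hugad both have last vowel 'a' yet inflect differently (punlaus, dehugadeka), so the last vowel is not what conditions the rule; whether the stem ends in a vowel or a consonant is.
"vesod" ends in a consonant. The stems ending in a consonant (korur → dekorureka, hugad → dehugadeka, woful → dewofuleka) add de- … -eka around the stem.
The other pattern: stems ending in a vowel add -us.
So vesod → devesodeka.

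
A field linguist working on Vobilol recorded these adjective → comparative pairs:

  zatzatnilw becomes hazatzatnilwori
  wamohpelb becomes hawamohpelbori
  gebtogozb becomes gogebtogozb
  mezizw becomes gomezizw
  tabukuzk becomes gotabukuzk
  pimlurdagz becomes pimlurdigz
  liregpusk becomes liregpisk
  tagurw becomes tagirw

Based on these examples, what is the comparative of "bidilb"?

"bidilb" has second-to-last letter 'l'. The stems whose second-to-last letter is 'l' (zatzatnilw → hazatzatnilwori, wamohpelb → hawamohpelbori) add ha- … -ori around the stem.
The other patterns: stems whose second-to-last letter is 'z' add the prefix go-; stems whose second-to-last letter is 'g', 'r' or 's' change the last vowel to 'i'.
So bidilb → habidilbori.

habidilbori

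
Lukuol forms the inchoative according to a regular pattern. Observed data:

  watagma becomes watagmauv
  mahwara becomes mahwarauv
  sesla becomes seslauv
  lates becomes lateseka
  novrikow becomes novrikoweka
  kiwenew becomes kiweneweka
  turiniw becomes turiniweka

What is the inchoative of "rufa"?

watagma and turiniw both have 3 vowels yet inflect differently (watagmauv, turiniweka), so the number of vowels is not what conditions the rule; the final letter is.
"rufa" ends in -a. The stems ending in -a (sesla → seslauv, watagma → watagmauv, mahwara → mahwarauv) add -uv.
So rufa → rufauv.

rufauv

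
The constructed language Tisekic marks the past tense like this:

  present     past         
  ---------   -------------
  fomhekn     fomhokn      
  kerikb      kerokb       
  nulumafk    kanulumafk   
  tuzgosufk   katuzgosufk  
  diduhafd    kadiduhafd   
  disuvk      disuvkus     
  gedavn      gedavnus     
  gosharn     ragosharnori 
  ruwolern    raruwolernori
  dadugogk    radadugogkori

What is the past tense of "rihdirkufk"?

nulumafk and disuvk both end in -k yet inflect differently (kanulumafk, disuvkus), so the final letter is not what conditions the rule; the second-to-last letter is.
"rihdirkufk" has second-to-last letter 'f'. The stems whose second-to-last letter is 'f' (nulumafk → kanulumafk, tuzgosufk → katuzgosufk, diduhafd → kadiduhafd) add the prefix ka-.
The other patterns: stems whose second-to-last letter is 'k' change the last vowel to 'o'; stems whose second-to-last letter is 'v' add -us; stems whose second-to-last letter is 'g' or 'r' add ra- … -ori around the stem.
So rihdirkufk → karihdirkufk.

karihdirkufk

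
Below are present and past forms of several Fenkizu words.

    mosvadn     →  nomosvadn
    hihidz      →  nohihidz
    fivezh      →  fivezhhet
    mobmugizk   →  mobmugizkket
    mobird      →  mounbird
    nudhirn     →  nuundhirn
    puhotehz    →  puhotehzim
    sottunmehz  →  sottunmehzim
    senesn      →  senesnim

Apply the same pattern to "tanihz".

tanihzim

"tanihz" has second-to-last letter 'h'. The stems whose second-to-last letter is 'h' (puhotehz → puhotehzim, sottunmehz → sottunmehzim) add -im.
The other patterns: stems whose second-to-last letter is 'd' add the prefix no-; stems whose second-to-last letter is 'z' double the final consonant and add -et; stems whose second-to-last letter is 'r' insert -un- after the first vowel.
So tanihz → tanihzim.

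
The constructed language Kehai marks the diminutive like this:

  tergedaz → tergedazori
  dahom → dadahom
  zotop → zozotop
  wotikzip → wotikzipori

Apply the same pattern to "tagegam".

zotop and wotikzip both end in -p yet inflect differently (zozotop, wotikzipori), so the final letter is not what conditions the rule; the last vowel is.
"tagegam" has last vowel 'a'. The one such stem in the data (tergedaz → tergedazori) adds -ori, so the same rule applies.
The other pattern: stems whose last vowel is 'o' repeat the first consonant+vowel as a prefix.
So tagegam → tagegamori.

tagegamori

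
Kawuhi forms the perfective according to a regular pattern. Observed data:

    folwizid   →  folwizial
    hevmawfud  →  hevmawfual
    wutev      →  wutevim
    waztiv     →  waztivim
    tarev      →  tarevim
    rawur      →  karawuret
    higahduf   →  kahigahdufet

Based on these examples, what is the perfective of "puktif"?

folwizid and waztiv both have last vowel 'i' yet inflect differently (folwizial, waztivim), so the last vowel is not what conditions the rule; the final letter is.
"puktif" ends in -f. The one such stem in the data (higahduf → kahigahdufet) adds ka- … -et around the stem, so the same rule applies.
So puktif → kapuktifet.

kapuktifet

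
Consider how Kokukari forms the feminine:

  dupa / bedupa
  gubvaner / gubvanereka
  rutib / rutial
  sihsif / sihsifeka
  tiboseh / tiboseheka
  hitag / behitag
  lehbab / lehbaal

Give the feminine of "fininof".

fininofeka

lehbab and dupa both have last vowel 'a' yet inflect differently (lehbaal, bedupa), so the last vowel is not what conditions the rule; the final letter is.
"fininof" ends in -f. The one such stem in the data (sihsif → sihsifeka) adds -eka, so the same rule applies.
The other patterns: stems ending in -b drop the final letter and add -al; stems ending in -a or -g add the prefix be-.
So fininof → fininofeka.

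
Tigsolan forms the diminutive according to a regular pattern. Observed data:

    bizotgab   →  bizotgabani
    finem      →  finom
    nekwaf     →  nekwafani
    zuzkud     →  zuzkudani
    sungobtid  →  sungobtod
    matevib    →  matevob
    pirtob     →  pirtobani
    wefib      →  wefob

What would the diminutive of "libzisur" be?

wefib and bizotgab both end in -b yet inflect differently (wefob, bizotgabani), so the final letter is not what conditions the rule; the last vowel is.
"libzisur" has last vowel 'u'. The one such stem in the data (zuzkud → zuzkudani) adds -ani, so the same rule applies.
The other pattern: stems whose last vowel is 'e' or 'i' change the last vowel to 'o'.
So libzisur → libzisurani.

libzisurani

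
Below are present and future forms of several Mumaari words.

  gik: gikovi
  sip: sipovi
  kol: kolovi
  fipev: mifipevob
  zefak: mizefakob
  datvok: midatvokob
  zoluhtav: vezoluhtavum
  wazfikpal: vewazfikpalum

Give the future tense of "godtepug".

vegodtepugum

gik and zefak both end in -k yet inflect differently (gikovi, mizefakob), so the final letter is not what conditions the rule; the number of vowels is.
"godtepug" has 3 vowels. The stems with 3 vowels (zoluhtav → vezoluhtavum, wazfikpal → vewazfikpalum) add ve- … -um around the stem.
So godtepug → vegodtepugum.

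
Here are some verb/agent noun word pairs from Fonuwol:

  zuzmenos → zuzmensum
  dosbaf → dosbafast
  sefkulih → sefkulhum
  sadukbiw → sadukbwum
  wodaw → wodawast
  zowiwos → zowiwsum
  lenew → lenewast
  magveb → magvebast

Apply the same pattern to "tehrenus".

sadukbiw and wodaw both end in -w yet inflect differently (sadukbwum, wodawast), so the final letter is not what conditions the rule; the number of vowels is.
"tehrenus" has 3 vowels. The stems with 3 vowels (zuzmenos → zuzmensum, sadukbiw → sadukbwum, sefkulih → sefkulhum) delete the last vowel and add -um.
The other pattern: stems with 2 vowels add -ast.
So tehrenus → tehrensum.

tehrensum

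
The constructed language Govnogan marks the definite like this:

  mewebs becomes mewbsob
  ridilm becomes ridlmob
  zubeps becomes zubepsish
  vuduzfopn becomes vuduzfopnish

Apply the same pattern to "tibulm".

tiblmob

mewebs and zubeps both end in -s yet inflect differently (mewbsob, zubepsish), so the final letter is not what conditions the rule; the second-to-last letter is.
"tibulm" has second-to-last letter 'l'. The one such stem in the data (ridilm → ridlmob) deletes the last vowel and adds -ob (as does mewebs), so the same rule applies.
So tibulm → tiblmob.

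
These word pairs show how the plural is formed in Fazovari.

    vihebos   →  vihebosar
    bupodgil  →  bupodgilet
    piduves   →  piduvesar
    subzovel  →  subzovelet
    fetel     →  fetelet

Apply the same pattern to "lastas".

lastasar

subzovel and piduves both have last vowel 'e' yet inflect differently (subzovelet, piduvesar), so the last vowel is not what conditions the rule; the final letter is.
"lastas" ends in -s. The stems ending in -s (piduves → piduvesar, vihebos → vihebosar) add -ar.
The other pattern: stems ending in -l add -et.
So lastas → lastasar.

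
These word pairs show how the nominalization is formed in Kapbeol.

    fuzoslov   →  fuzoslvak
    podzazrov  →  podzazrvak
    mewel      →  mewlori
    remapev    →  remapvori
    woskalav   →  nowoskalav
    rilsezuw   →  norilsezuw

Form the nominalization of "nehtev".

nehtvori

"nehtev" has last vowel 'e'. The stems whose last vowel is 'e' (mewel → mewlori, remapev → remapvori) delete the last vowel and add -ori.
So nehtev → nehtvori.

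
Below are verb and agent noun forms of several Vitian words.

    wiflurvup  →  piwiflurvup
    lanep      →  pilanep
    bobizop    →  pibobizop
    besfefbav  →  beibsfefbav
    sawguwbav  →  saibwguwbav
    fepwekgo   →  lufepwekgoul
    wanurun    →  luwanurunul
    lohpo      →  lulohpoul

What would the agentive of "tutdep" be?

pitutdep

bobizop and fepwekgo both have last vowel 'o' yet inflect differently (pibobizop, lufepwekgoul), so the last vowel is not what conditions the rule; the final letter is.
"tutdep" ends in -p. The stems ending in -p (wiflurvup → piwiflurvup, lanep → pilanep, bobizop → pibobizop) add the prefix pi-.
So tutdep → pitutdep.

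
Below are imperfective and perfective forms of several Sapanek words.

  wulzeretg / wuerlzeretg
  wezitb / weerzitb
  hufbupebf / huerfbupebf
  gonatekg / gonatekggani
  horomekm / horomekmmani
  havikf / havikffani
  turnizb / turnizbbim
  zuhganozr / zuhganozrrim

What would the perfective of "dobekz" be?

wulzeretg and gonatekg both end in -g yet inflect differently (wuerlzeretg, gonatekggani), so the final letter is not what conditions the rule; the second-to-last letter is.
"dobekz" has second-to-last letter 'k'. The stems whose second-to-last letter is 'k' (gonatekg → gonatekggani, horomekm → horomekmmani, havikf → havikffani) double the final consonant and add -ani.
The other patterns: stems whose second-to-last letter is 'b' or 't' insert -er- after the first vowel; stems whose second-to-last letter is 'z' double the final consonant and add -im.
So dobekz → dobekzzani.

dobekzzani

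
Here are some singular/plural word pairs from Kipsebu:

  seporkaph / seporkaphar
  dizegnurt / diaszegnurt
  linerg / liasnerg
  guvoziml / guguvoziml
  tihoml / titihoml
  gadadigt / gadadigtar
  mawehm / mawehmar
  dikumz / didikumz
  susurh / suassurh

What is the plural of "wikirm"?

susurh and seporkaph both end in -h yet inflect differently (suassurh, seporkaphar), so the final letter is not what conditions the rule; the second-to-last letter is.
"wikirm" has second-to-last letter 'r'. The stems whose second-to-last letter is 'r' (dizegnurt → diaszegnurt, linerg → liasnerg, susurh → suassurh) insert -as- after the first vowel.
So wikirm → wiaskirm.

wiaskirm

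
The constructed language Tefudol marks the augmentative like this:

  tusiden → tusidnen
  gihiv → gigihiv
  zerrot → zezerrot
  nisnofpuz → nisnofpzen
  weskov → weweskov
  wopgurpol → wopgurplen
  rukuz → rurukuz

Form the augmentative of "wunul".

wuwunul

"wunul" has 2 vowels. The stems with 2 vowels (gihiv → gigihiv, zerrot → zezerrot, rukuz → rurukuz) repeat the first consonant+vowel as a prefix.
The other pattern: stems with 3 vowels delete the last vowel and add -en.
So wunul → wuwunul.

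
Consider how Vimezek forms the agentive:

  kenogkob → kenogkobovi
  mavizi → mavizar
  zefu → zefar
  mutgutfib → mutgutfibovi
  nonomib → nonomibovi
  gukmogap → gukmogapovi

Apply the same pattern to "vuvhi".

vuvhar

mavizi and nonomib both have last vowel 'i' yet inflect differently (mavizar, nonomibovi), so the last vowel is not what conditions the rule; whether the stem ends in a vowel or a consonant is.
"vuvhi" ends in a vowel. The stems ending in a vowel (mavizi → mavizar, zefu → zefar) drop the final letter and add -ar.
So vuvhi → vuvhar.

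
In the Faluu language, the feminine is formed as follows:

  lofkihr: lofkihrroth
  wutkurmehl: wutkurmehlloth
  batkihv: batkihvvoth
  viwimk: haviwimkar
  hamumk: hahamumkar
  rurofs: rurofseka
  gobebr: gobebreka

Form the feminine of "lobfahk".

lofkihr and gobebr both end in -r yet inflect differently (lofkihrroth, gobebreka), so the final letter is not what conditions the rule; the second-to-last letter is.
"lobfahk" has second-to-last letter 'h'. The stems whose second-to-last letter is 'h' (lofkihr → lofkihrroth, wutkurmehl → wutkurmehlloth, batkihv → batkihvvoth) double the final consonant and add -oth.
So lobfahk → lobfahkkoth.

lobfahkkoth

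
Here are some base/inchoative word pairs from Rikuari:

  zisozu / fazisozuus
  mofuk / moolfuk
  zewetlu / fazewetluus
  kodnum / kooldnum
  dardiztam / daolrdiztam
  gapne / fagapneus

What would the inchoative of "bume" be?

fabumeus

mofuk and zisozu both have last vowel 'u' yet inflect differently (moolfuk, fazisozuus), so the last vowel is not what conditions the rule; whether the stem ends in a vowel or a consonant is.
"bume" ends in a vowel. The stems ending in a vowel (zisozu → fazisozuus, gapne → fagapneus, zewetlu → fazewetluus) add fa- … -us around the stem.
So bume → fabumeus.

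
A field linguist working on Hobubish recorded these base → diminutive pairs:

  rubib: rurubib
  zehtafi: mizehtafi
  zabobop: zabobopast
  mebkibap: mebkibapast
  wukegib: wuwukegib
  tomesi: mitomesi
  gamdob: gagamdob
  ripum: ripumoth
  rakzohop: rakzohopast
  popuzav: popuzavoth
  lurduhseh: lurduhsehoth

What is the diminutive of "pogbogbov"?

zabobop and gamdob both have last vowel 'o' yet inflect differently (zabobopast, gagamdob), so the last vowel is not what conditions the rule; the final letter is.
"pogbogbov" ends in -v. The one such stem in the data (popuzav → popuzavoth) adds -oth, so the same rule applies.
The other patterns: stems ending in -p add -ast; stems ending in -b repeat the first consonant+vowel as a prefix; stems ending in -i add the prefix mi-.
So pogbogbov → pogbogbovoth.

pogbogbovoth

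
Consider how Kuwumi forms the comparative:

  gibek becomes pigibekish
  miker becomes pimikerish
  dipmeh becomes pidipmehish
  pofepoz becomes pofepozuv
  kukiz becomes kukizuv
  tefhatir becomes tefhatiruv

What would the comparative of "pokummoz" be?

pokummozuv

"pokummoz" has last vowel 'o'. The one such stem in the data (pofepoz → pofepozuv) adds -uv, so the same rule applies.
The other pattern: stems whose last vowel is 'e' add pi- … -ish around the stem.
So pokummoz → pokummozuv.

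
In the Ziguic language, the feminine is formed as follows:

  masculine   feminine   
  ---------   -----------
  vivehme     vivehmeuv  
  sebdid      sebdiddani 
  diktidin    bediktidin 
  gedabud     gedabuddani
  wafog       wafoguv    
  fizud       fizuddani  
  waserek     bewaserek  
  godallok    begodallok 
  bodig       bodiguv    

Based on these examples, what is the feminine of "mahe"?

bodig and sebdid both have last vowel 'i' yet inflect differently (bodiguv, sebdiddani), so the last vowel is not what conditions the rule; the final letter is.
"mahe" ends in -e. The one such stem in the data (vivehme → vivehmeuv) adds -uv, so the same rule applies.
The other patterns: stems ending in -d double the final consonant and add -ani; stems ending in -k or -n add the prefix be-.
So mahe → maheuv.

maheuv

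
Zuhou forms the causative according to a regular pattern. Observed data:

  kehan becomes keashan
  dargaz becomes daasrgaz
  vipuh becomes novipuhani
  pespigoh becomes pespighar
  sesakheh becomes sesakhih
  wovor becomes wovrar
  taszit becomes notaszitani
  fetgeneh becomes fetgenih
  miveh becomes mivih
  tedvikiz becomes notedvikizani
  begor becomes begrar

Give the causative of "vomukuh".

novomukuhani

pespigoh and miveh both end in -h yet inflect differently (pespighar, mivih), so the final letter is not what conditions the rule; the last vowel is.
"vomukuh" has last vowel 'u'. The one such stem in the data (vipuh → novipuhani) adds no- … -ani around the stem, so the same rule applies.
The other patterns: stems whose last vowel is 'a' insert -as- after the first vowel; stems whose last vowel is 'o' delete the last vowel and add -ar; stems whose last vowel is 'e' change the last vowel to 'i'.
So vomukuh → novomukuhani.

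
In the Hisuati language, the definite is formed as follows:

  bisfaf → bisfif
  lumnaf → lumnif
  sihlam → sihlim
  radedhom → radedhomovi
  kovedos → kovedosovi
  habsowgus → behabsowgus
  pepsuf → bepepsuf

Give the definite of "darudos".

sihlam and radedhom both end in -m yet inflect differently (sihlim, radedhomovi), so the final letter is not what conditions the rule; the last vowel is.
"darudos" has last vowel 'o'. The stems whose last vowel is 'o' (radedhom → radedhomovi, kovedos → kovedosovi) add -ovi.
The other patterns: stems whose last vowel is 'a' change the last vowel to 'i'; stems whose last vowel is 'u' add the prefix be-.
So darudos → darudosovi.

darudosovi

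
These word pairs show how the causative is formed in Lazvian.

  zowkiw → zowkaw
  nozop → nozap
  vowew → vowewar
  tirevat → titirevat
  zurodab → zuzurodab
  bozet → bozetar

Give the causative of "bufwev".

"bufwev" has last vowel 'e'. The stems whose last vowel is 'e' (vowew → vowewar, bozet → bozetar) add -ar.
The other patterns: stems whose last vowel is 'a' repeat the first consonant+vowel as a prefix; stems whose last vowel is 'i' or 'o' change the last vowel to 'a'.
So bufwev → bufwevar.

bufwevar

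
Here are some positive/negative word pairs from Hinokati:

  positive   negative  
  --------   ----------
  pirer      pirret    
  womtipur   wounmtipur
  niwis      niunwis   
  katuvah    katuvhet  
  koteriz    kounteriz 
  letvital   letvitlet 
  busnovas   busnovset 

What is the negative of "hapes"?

busnovas and niwis both end in -s yet inflect differently (busnovset, niunwis), so the final letter is not what conditions the rule; the last vowel is.
"hapes" has last vowel 'e'. The one such stem in the data (pirer → pirret) deletes the last vowel and adds -et (as do busnovas, letvital), so the same rule applies.
The other pattern: stems whose last vowel is 'i' or 'u' insert -un- after the first vowel.
So hapes → hapset.

hapset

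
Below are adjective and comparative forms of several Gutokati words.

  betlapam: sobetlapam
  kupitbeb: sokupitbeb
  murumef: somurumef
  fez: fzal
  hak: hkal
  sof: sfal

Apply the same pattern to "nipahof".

"nipahof" has 3 vowels. The stems with 3 vowels (betlapam → sobetlapam, murumef → somurumef, kupitbeb → sokupitbeb) add the prefix so-.
The other pattern: stems with 1 vowel delete the last vowel and add -al.
So nipahof → sonipahof.

sonipahof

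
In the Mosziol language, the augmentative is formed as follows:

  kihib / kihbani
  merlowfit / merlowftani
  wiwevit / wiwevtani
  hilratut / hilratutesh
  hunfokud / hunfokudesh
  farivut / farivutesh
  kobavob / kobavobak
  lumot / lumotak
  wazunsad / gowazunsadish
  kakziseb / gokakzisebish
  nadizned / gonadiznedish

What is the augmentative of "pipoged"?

"pipoged" has last vowel 'e'. The stems whose last vowel is 'e' (kakziseb → gokakzisebish, nadizned → gonadiznedish) add go- … -ish around the stem.
The other patterns: stems whose last vowel is 'i' delete the last vowel and add -ani; stems whose last vowel is 'u' add -esh; stems whose last vowel is 'o' add -ak.
So pipoged → gopipogedish.

gopipogedish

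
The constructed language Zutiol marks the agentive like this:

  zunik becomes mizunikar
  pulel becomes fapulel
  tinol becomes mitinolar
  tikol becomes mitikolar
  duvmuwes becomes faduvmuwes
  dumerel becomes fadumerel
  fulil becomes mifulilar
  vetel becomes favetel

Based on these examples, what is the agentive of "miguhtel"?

"miguhtel" has last vowel 'e'. The stems whose last vowel is 'e' (dumerel → fadumerel, duvmuwes → faduvmuwes, vetel → favetel) add the prefix fa-.
The other pattern: stems whose last vowel is 'i' or 'o' add mi- … -ar around the stem.
So miguhtel → famiguhtel.

famiguhtel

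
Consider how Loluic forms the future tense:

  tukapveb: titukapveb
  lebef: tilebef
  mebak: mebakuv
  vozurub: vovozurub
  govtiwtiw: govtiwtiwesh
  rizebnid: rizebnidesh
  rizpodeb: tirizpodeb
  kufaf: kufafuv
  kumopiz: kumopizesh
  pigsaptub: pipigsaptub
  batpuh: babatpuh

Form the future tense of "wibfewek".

"wibfewek" has last vowel 'e'. The stems whose last vowel is 'e' (tukapveb → titukapveb, lebef → tilebef, rizpodeb → tirizpodeb) add the prefix ti-.
So wibfewek → tiwibfewek.

tiwibfewek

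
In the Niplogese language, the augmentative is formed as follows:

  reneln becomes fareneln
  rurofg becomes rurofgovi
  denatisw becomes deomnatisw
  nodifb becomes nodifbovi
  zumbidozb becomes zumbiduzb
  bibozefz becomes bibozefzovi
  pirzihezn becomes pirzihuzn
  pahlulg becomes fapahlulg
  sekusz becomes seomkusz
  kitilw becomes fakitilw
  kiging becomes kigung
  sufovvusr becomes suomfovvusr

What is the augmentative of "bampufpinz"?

bampufpunz

"bampufpinz" has second-to-last letter 'n'. The one such stem in the data (kiging → kigung) changes the last vowel to 'u' (as do pirzihezn, zumbidozb), so the same rule applies.
So bampufpinz → bampufpunz.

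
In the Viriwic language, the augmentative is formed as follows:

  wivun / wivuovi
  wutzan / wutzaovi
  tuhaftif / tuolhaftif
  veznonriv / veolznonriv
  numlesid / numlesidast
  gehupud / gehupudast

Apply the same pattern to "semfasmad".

wivun and gehupud both have last vowel 'u' yet inflect differently (wivuovi, gehupudast), so the last vowel is not what conditions the rule; the final letter is.
"semfasmad" ends in -d. The stems ending in -d (gehupud → gehupudast, numlesid → numlesidast) add -ast.
The other patterns: stems ending in -n drop the final letter and add -ovi; stems ending in -f or -v insert -ol- after the first vowel.
So semfasmad → semfasmadast.

semfasmadast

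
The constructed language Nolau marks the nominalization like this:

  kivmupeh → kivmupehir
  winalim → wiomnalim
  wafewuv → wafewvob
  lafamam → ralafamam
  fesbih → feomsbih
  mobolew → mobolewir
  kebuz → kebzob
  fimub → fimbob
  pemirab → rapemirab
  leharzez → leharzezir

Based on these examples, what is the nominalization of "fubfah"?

"fubfah" has last vowel 'a'. The stems whose last vowel is 'a' (pemirab → rapemirab, lafamam → ralafamam) add the prefix ra-.
The other patterns: stems whose last vowel is 'e' add -ir; stems whose last vowel is 'i' insert -om- after the first vowel; stems whose last vowel is 'u' delete the last vowel and add -ob.
So fubfah → rafubfah.

rafubfah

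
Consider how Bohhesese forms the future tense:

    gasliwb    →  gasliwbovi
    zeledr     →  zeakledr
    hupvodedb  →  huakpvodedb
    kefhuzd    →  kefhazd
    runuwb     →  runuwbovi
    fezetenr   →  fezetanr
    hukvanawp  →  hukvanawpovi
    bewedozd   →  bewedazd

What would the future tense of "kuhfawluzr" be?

gasliwb and hupvodedb both end in -b yet inflect differently (gasliwbovi, huakpvodedb), so the final letter is not what conditions the rule; the second-to-last letter is.
"kuhfawluzr" has second-to-last letter 'z'. The stems whose second-to-last letter is 'z' (kefhuzd → kefhazd, bewedozd → bewedazd) change the last vowel to 'a'.
The other patterns: stems whose second-to-last letter is 'w' add -ovi; stems whose second-to-last letter is 'd' insert -ak- after the first vowel.
So kuhfawluzr → kuhfawlazr.

kuhfawlazr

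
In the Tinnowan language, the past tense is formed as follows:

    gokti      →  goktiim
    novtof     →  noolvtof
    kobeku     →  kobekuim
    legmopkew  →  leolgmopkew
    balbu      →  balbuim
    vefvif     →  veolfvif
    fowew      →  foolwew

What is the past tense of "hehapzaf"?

heolhapzaf

"hehapzaf" ends in a consonant. The stems ending in a consonant (vefvif → veolfvif, legmopkew → leolgmopkew, fowew → foolwew) insert -ol- after the first vowel.
The other pattern: stems ending in a vowel add -im.
So hehapzaf → heolhapzaf.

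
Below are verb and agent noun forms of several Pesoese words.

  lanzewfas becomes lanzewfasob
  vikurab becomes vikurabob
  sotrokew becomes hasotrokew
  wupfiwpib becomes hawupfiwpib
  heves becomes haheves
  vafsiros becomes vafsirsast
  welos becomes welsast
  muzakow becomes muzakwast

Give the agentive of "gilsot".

vikurab and wupfiwpib both end in -b yet inflect differently (vikurabob, hawupfiwpib), so the final letter is not what conditions the rule; the last vowel is.
"gilsot" has last vowel 'o'. The stems whose last vowel is 'o' (vafsiros → vafsirsast, welos → welsast, muzakow → muzakwast) delete the last vowel and add -ast.
So gilsot → gilstast.

gilstast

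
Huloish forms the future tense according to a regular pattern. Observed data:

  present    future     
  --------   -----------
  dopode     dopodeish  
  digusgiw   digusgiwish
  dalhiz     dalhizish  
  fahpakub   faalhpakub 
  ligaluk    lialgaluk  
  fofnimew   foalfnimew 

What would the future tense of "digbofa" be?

digusgiw and fofnimew both end in -w yet inflect differently (digusgiwish, foalfnimew), so the final letter is not what conditions the rule; the first letter is.
"digbofa" begins with d-. The stems beginning with d- (dopode → dopodeish, digusgiw → digusgiwish, dalhiz → dalhizish) add -ish.
The other pattern: stems beginning with f- or l- insert -al- after the first vowel.
So digbofa → digbofaish.

digbofaish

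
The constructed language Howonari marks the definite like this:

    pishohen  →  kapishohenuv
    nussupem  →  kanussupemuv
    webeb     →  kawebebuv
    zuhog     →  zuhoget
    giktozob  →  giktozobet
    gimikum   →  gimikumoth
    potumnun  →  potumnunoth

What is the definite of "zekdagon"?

webeb and giktozob both end in -b yet inflect differently (kawebebuv, giktozobet), so the final letter is not what conditions the rule; the last vowel is.
"zekdagon" has last vowel 'o'. The stems whose last vowel is 'o' (zuhog → zuhoget, giktozob → giktozobet) add -et.
The other patterns: stems whose last vowel is 'e' add ka- … -uv around the stem; stems whose last vowel is 'u' add -oth.
So zekdagon → zekdagonet.

zekdagonet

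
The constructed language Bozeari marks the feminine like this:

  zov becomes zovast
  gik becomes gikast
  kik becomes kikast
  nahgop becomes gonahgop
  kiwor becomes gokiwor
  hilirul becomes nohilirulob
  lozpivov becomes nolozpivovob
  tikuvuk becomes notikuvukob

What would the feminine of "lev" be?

levast

"lev" has 1 vowel. The stems with 1 vowel (zov → zovast, gik → gikast, kik → kikast) add -ast.
The other patterns: stems with 2 vowels add the prefix go-; stems with 3 vowels add no- … -ob around the stem.
So lev → levast.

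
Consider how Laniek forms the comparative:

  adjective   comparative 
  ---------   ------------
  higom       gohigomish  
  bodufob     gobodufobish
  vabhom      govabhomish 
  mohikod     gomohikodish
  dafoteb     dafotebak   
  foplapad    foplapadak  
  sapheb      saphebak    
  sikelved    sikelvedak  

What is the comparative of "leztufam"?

leztufamak

bodufob and dafoteb both end in -b yet inflect differently (gobodufobish, dafotebak), so the final letter is not what conditions the rule; the last vowel is.
"leztufam" has last vowel 'a'. The one such stem in the data (foplapad → foplapadak) adds -ak, so the same rule applies.
The other pattern: stems whose last vowel is 'o' add go- … -ish around the stem.
So leztufam → leztufamak.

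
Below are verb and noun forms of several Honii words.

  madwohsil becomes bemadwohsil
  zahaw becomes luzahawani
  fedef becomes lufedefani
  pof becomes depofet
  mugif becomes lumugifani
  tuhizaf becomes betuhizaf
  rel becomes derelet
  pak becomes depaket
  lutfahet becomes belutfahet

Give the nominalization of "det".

dedetet

pof and mugif both end in -f yet inflect differently (depofet, lumugifani), so the final letter is not what conditions the rule; the number of vowels is.
"det" has 1 vowel. The stems with 1 vowel (rel → derelet, pof → depofet, pak → depaket) add de- … -et around the stem.
So det → dedetet.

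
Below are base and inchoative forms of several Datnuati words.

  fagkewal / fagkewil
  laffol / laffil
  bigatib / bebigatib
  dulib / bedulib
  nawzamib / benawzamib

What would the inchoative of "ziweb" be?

beziweb

fagkewal and bigatib both have 3 vowels yet inflect differently (fagkewil, bebigatib), so the number of vowels is not what conditions the rule; the final letter is.
"ziweb" ends in -b. The stems ending in -b (bigatib → bebigatib, dulib → bedulib, nawzamib → benawzamib) add the prefix be-.
The other pattern: stems ending in -l change the last vowel to 'i'.
So ziweb → beziweb.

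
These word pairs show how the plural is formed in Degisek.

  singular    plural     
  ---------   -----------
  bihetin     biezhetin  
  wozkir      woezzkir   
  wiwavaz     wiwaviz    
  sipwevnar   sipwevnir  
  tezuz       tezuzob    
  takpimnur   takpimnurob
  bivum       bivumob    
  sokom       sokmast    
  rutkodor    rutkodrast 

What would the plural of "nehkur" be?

wozkir and sipwevnar both end in -r yet inflect differently (woezzkir, sipwevnir), so the final letter is not what conditions the rule; the last vowel is.
"nehkur" has last vowel 'u'. The stems whose last vowel is 'u' (tezuz → tezuzob, takpimnur → takpimnurob, bivum → bivumob) add -ob.
The other patterns: stems whose last vowel is 'i' insert -ez- after the first vowel; stems whose last vowel is 'a' change the last vowel to 'i'; stems whose last vowel is 'o' delete the last vowel and add -ast.
So nehkur → nehkurob.

nehkurob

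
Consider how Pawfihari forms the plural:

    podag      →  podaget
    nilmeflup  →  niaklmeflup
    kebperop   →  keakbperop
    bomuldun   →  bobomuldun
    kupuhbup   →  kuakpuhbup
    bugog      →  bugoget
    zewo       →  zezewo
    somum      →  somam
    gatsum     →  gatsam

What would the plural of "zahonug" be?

zahonuget

"zahonug" ends in -g. The stems ending in -g (podag → podaget, bugog → bugoget) add -et.
The other patterns: stems ending in -p insert -ak- after the first vowel; stems ending in -m change the last vowel to 'a'; stems ending in -n or -o repeat the first consonant+vowel as a prefix.
So zahonug → zahonuget.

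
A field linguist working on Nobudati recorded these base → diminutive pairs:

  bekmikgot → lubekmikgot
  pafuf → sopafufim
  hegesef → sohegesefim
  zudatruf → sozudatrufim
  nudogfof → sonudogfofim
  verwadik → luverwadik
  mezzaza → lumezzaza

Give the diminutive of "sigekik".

nudogfof and bekmikgot both have last vowel 'o' yet inflect differently (sonudogfofim, lubekmikgot), so the last vowel is not what conditions the rule; the final letter is.
"sigekik" ends in -k. The one such stem in the data (verwadik → luverwadik) adds the prefix lu-, so the same rule applies.
So sigekik → lusigekik.

lusigekik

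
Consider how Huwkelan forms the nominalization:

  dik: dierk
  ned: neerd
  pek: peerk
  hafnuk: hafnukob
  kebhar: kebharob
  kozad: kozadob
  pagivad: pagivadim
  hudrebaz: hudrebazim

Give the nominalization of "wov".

dik and hafnuk both end in -k yet inflect differently (dierk, hafnukob), so the final letter is not what conditions the rule; the number of vowels is.
"wov" has 1 vowel. The stems with 1 vowel (dik → dierk, ned → neerd, pek → peerk) insert -er- after the first vowel.
So wov → woerv.

woerv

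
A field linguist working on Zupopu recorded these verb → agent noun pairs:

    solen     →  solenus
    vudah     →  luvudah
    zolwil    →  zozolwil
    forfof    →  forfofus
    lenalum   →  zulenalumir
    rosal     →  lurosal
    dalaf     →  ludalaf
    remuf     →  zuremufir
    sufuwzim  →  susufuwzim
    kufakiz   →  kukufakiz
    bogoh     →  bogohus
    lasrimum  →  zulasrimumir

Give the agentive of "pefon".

pefonus

"pefon" has last vowel 'o'. The stems whose last vowel is 'o' (forfof → forfofus, bogoh → bogohus) add -us.
The other patterns: stems whose last vowel is 'a' add the prefix lu-; stems whose last vowel is 'i' repeat the first consonant+vowel as a prefix; stems whose last vowel is 'u' add zu- … -ir around the stem.
So pefon → pefonus.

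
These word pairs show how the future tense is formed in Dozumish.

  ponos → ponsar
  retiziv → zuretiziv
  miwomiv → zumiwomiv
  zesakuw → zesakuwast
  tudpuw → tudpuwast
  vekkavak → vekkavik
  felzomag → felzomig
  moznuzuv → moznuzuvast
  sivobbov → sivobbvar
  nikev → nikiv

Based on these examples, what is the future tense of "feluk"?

miwomiv and sivobbov both end in -v yet inflect differently (zumiwomiv, sivobbvar), so the final letter is not what conditions the rule; the last vowel is.
"feluk" has last vowel 'u'. The stems whose last vowel is 'u' (zesakuw → zesakuwast, moznuzuv → moznuzuvast, tudpuw → tudpuwast) add -ast.
The other patterns: stems whose last vowel is 'i' add the prefix zu-; stems whose last vowel is 'o' delete the last vowel and add -ar; stems whose last vowel is 'a' or 'e' change the last vowel to 'i'.
So feluk → felukast.

felukast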